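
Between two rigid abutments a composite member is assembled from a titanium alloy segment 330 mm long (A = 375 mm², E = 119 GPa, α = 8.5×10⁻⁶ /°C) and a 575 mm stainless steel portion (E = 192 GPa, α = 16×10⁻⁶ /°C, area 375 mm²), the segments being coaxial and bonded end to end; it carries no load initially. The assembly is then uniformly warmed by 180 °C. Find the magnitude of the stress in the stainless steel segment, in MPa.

If the supports were absent, the total length change would be Σ αᵢΔT Lᵢ = 8.5×10⁻⁶×180×330 + 16×10⁻⁶×180×575 = 2.161 mm.
The walls prevent any net length change, so an axial force P (same in every segment) develops. Compatibility: P · Σ Lᵢ/(AᵢEᵢ) = δ_free.
The series flexibility is Σ Lᵢ/(AᵢEᵢ) = 330/(375×119×10³) + 575/(375×192×10³) = 1.538×10⁻⁵ mm/N.
Hence P = δ_free / Σ(L/AE) = 2.161/1.538×10⁻⁵ = 140.5 kN (compressive).
σ_{stainless steel} = P / A = 140500 / 375 = 374.6 MPa.

σ ≈ 375 MPa (compressive)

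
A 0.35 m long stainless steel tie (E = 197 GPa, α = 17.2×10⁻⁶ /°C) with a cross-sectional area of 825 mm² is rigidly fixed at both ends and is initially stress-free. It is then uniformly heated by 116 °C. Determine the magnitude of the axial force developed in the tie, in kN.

The ends cannot move, so σ = EαΔT = 197×10³ × 17.2×10⁻⁶ × 116 = 393.1 MPa.
Axial force P = σA = 393.1 × 825 = 324300 N = 324.3 kN, compressive.

P ≈ 324 kN (compressive)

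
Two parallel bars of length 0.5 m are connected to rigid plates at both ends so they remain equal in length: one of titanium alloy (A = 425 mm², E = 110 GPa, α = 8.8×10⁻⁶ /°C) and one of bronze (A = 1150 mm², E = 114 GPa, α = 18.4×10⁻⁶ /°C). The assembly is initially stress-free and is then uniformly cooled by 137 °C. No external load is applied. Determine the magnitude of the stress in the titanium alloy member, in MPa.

Equilibrium of a rigid end plate with no external load gives equal and opposite internal forces ±P in the two members. Since α_{bronze} > α_{titanium alloy}, cooling drives the bronze into tension and the titanium alloy into compression.
Equating the net (thermal + elastic) strains gives |α₁ − α₂|·ΔT = P·[1/(A₁E₁) + 1/(A₂E₂)].
|α₁ − α₂|·ΔT = 9.6×10⁻⁶ × 137 = 0.001315.
1/(A₁E₁) + 1/(A₂E₂) = 1/(425×110×10³) + 1/(1150×114×10³) = 2.902×10⁻⁸ N⁻¹.
P = 0.001315 / 2.902×10⁻⁸ = 45320 N = 45.32 kN.
σ_{titanium alloy} = P/A₁ = 45320/425 = 106.6 MPa, compressive.

σ ≈ 107 MPa (compressive)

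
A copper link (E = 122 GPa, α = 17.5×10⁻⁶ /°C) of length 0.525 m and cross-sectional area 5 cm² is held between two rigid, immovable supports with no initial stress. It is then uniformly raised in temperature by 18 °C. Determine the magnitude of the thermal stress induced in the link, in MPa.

The supports are rigid, so the total axial strain is zero. The restrained thermal strain is ε = αΔT = 17.5×10⁻⁶ × 18 = 315×10⁻⁶.
The stress required to suppress this strain is σ = Eε = 122×10³ × 315×10⁻⁶ = 38.43 MPa, compressive since the link is trying to expand.

σ ≈ 38.4 MPa (compressive)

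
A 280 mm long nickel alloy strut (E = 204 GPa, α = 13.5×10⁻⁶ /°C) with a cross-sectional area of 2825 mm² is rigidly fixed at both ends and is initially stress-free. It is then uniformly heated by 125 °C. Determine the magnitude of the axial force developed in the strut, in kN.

P ≈ 973 kN (compressive)

With zero net strain, σ = E·αΔT = 204 GPa × 13.5×10⁻⁶ × 125 = 344.2 MPa.
P = AEαΔT = 2825 × 204×10³ × 13.5×10⁻⁶ × 125 = 972.5 kN (compressive).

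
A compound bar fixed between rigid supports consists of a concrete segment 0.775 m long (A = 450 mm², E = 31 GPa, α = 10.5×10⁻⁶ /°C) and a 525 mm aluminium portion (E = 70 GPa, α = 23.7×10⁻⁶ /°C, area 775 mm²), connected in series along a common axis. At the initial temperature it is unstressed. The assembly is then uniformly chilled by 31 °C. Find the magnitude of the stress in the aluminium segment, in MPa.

σ ≈ 12.6 MPa (tensile)

With the walls removed the bar would change length by δ_free = Σ αᵢΔT Lᵢ = 10.5×10⁻⁶×31×775 + 23.7×10⁻⁶×31×525 = 0.638 mm.
The walls prevent any net length change, so an axial force P (same in every segment) develops. Compatibility: P · Σ Lᵢ/(AᵢEᵢ) = δ_free.
The series flexibility is Σ Lᵢ/(AᵢEᵢ) = 775/(450×31×10³) + 525/(775×70×10³) = 6.523×10⁻⁵ mm/N.
P = 0.638 / 6.523×10⁻⁵ = 9780 N = 9.78 kN, tensile.
σ_{aluminium} = P / A = 9780 / 775 = 12.62 MPa.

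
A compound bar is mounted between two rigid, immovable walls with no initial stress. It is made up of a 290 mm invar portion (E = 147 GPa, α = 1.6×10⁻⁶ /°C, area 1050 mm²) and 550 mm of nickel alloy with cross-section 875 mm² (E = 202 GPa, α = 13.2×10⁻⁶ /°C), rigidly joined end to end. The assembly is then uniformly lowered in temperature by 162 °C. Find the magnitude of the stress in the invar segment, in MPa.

With the walls removed the bar would change length by δ_free = Σ αᵢΔT Lᵢ = 1.6×10⁻⁶×162×290 + 13.2×10⁻⁶×162×550 = 1.251 mm.
The rigid supports impose zero overall length change; the single axial force P common to all segments must satisfy P Σ Lᵢ/(AᵢEᵢ) = δ_free.
Σ Lᵢ/(AᵢEᵢ) = 290/(1050×147×10³) + 550/(875×202×10³) = 4.991×10⁻⁶ mm/N.
So P = 1.251 / 4.991×10⁻⁶ = 250.7 kN, tensile.
σ_{invar} = P / A = 250700 / 1050 = 238.8 MPa.

σ ≈ 239 MPa (tensile)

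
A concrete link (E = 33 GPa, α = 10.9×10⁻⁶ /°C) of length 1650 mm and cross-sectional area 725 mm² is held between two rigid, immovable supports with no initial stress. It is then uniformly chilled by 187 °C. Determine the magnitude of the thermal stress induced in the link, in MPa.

With length fixed, the mechanical strain must cancel the thermal strain αΔT = 10.9×10⁻⁶ × 187 = 2038.3×10⁻⁶.
σ = EαΔT = 33×10³ × 10.9×10⁻⁶ × 187 = 67.26 MPa (tensile; the link is trying to contract).

σ ≈ 67.3 MPa (tensile)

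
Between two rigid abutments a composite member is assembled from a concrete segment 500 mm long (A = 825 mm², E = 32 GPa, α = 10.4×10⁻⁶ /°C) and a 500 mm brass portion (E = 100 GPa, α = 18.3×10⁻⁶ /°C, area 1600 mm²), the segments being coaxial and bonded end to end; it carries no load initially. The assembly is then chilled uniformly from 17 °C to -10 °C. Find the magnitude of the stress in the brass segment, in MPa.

σ ≈ 11 MPa (tensile)

If the supports were absent, the total length change would be Σ αᵢΔT Lᵢ = 10.4×10⁻⁶×27×500 + 18.3×10⁻⁶×27×500 = 0.3875 mm.
The rigid supports impose zero overall length change; the single axial force P common to all segments must satisfy P Σ Lᵢ/(AᵢEᵢ) = δ_free.
Σ Lᵢ/(AᵢEᵢ) = 500/(825×32×10³) + 500/(1600×100×10³) = 2.206×10⁻⁵ mm/N.
So P = 0.3875 / 2.206×10⁻⁵ = 17.56 kN, tensile.
σ_{brass} = P / A = 17560 / 1600 = 10.97 MPa.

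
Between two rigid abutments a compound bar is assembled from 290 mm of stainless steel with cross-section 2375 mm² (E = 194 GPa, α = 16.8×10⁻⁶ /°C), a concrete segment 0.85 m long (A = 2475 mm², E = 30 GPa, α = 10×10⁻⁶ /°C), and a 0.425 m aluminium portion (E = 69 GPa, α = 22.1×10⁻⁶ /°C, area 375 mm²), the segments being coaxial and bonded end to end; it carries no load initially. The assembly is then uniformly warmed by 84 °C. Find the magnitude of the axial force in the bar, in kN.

P ≈ 67.1 kN (compressive)

Free thermal expansion of the whole bar: Σ αᵢΔT Lᵢ = 16.8×10⁻⁶×84×290 + 10×10⁻⁶×84×850 + 22.1×10⁻⁶×84×425 = 1.912 mm.
The walls prevent any net length change, so an axial force P (same in every segment) develops. Compatibility: P · Σ Lᵢ/(AᵢEᵢ) = δ_free.
Σ Lᵢ/(AᵢEᵢ) = 290/(2375×194×10³) + 850/(2475×30×10³) + 425/(375×69×10³) = 2.85×10⁻⁵ mm/N.
So P = 1.912 / 2.85×10⁻⁵ = 67.09 kN, compressive.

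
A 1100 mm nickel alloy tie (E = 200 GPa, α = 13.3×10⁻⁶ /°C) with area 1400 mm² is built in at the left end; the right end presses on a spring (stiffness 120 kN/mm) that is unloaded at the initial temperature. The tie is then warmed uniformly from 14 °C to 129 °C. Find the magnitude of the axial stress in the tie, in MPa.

σ ≈ 98 MPa (compressive)

If the spring were absent the tie would lengthen by αΔT L = 13.3×10⁻⁶ × 115 × 1100 = 1.682 mm.
With a force P in the spring, the elastic change of the tie is PL/(AE) and that of the spring is P/k; compatibility requires their sum to equal δ_free.
P [ L/(AE) + 1/k ] = δ_free → P [ 1100/(1400×200×10³) + 1/(120×10³) ] = 1.682.
P = 1.682 / 1.226×10⁻⁵ = 137200 N.
σ = P/A = 137200/1400 = 98.01 MPa.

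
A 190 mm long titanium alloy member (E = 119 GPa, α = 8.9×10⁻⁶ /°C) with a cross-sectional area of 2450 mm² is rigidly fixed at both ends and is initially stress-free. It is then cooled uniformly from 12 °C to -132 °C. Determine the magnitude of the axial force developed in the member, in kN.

Full restraint means ε = 0, so the stress is σ = EαΔT = 119×10³ × 8.9×10⁻⁶ × 144 = 152.5 MPa.
P = AEαΔT = 2450 × 119×10³ × 8.9×10⁻⁶ × 144 = 373.7 kN (tensile).

P ≈ 374 kN (tensile)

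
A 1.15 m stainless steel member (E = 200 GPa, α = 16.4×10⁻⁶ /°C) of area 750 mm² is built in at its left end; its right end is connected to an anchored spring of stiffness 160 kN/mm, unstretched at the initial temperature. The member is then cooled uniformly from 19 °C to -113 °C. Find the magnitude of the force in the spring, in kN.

If the spring were absent the member would shorten by αΔT L = 16.4×10⁻⁶ × 132 × 1150 = 2.49 mm.
With a force P in the spring, the elastic change of the member is PL/(AE) and that of the spring is P/k; compatibility requires their sum to equal δ_free.
P [ L/(AE) + 1/k ] = δ_free → P [ 1150/(750×200×10³) + 1/(160×10³) ] = 2.49.
P = 2.49 / 1.392×10⁻⁵ = 178900 N.

P ≈ 179 kN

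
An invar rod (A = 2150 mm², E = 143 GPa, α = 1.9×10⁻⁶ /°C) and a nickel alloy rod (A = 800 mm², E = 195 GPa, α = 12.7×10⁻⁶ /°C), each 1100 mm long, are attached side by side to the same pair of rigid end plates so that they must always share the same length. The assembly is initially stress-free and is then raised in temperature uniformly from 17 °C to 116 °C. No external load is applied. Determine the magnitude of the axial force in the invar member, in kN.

The nickel alloy has the larger α, so on heating it would change length more than the invar if both were free. The rigid plates force a common final length, so the nickel alloy is put into compression and the invar into tension, with equal and opposite forces P (no external load).
Setting the final lengths equal and cancelling L: (α₁ − α₂)ΔT = P/(A₁E₁) + P/(A₂E₂).
|α₁ − α₂|·ΔT = 10.8×10⁻⁶ × 99 = 0.001069.
1/(A₁E₁) + 1/(A₂E₂) = 1/(2150×143×10³) + 1/(800×195×10³) = 9.663×10⁻⁹ N⁻¹.
So P = 0.001069 / 9.663×10⁻⁹ = 110.7 kN.

P ≈ 111 kN (tensile in the invar)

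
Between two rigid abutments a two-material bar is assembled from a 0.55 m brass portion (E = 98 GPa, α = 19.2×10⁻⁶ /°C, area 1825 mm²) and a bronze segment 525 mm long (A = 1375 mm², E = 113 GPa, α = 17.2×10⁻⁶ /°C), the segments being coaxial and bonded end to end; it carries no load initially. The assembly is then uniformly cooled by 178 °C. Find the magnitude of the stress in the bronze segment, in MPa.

σ ≈ 393 MPa (tensile)

With the walls removed the bar would change length by δ_free = Σ αᵢΔT Lᵢ = 19.2×10⁻⁶×178×550 + 17.2×10⁻⁶×178×525 = 3.487 mm.
The walls prevent any net length change, so an axial force P (same in every segment) develops. Compatibility: P · Σ Lᵢ/(AᵢEᵢ) = δ_free.
The series flexibility is Σ Lᵢ/(AᵢEᵢ) = 550/(1825×98×10³) + 525/(1375×113×10³) = 6.454×10⁻⁶ mm/N.
Hence P = δ_free / Σ(L/AE) = 3.487/6.454×10⁻⁶ = 540.3 kN (tensile).
σ_{bronze} = P / A = 540300 / 1375 = 392.9 MPa.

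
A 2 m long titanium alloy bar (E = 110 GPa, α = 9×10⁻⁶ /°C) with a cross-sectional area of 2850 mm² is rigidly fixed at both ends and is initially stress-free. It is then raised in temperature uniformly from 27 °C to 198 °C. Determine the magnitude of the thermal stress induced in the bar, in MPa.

With length fixed, the mechanical strain must cancel the thermal strain αΔT = 9×10⁻⁶ × 171 = 1539×10⁻⁶.
σ = EαΔT = 110×10³ × 9×10⁻⁶ × 171 = 169.3 MPa (compressive; the bar is trying to expand).

σ ≈ 169 MPa (compressive)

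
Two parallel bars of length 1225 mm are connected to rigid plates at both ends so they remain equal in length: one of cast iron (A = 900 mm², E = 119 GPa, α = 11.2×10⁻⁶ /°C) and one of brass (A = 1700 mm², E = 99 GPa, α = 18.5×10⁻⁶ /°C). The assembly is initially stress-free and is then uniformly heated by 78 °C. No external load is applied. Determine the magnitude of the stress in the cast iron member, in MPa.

Both members must finish at the same length. With the larger α, the brass tends to over-expand; the plates restrain it, putting the brass in compression and the cast iron in tension. With no external load the two internal forces are equal and opposite, magnitude P.
Setting the final lengths equal and cancelling L: (α₁ − α₂)ΔT = P/(A₁E₁) + P/(A₂E₂).
|α₁ − α₂|·ΔT = 7.3×10⁻⁶ × 78 = 0.0005694.
1/(A₁E₁) + 1/(A₂E₂) = 1/(900×119×10³) + 1/(1700×99×10³) = 1.528×10⁻⁸ N⁻¹.
P = 0.0005694 / 1.528×10⁻⁸ = 37270 N = 37.27 kN.
σ_{cast iron} = P/A₁ = 37270/900 = 41.41 MPa, tensile.

σ ≈ 41.4 MPa (tensile)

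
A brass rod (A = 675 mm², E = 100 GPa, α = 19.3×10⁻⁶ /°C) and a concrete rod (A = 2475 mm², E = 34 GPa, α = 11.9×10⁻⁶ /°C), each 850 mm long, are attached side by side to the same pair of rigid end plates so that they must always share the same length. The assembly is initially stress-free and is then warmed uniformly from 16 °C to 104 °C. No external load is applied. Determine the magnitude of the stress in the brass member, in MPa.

σ ≈ 36.1 MPa (compressive)

The brass has the larger α, so on heating it would change length more than the concrete if both were free. The rigid plates force a common final length, so the brass is put into compression and the concrete into tension, with equal and opposite forces P (no external load).
Compatibility of the two members (thermal + elastic change equal): (α₁ − α₂)ΔT = P·[1/(A₁E₁) + 1/(A₂E₂)].
|α₁ − α₂|·ΔT = 7.4×10⁻⁶ × 88 = 0.0006512.
1/(A₁E₁) + 1/(A₂E₂) = 1/(675×100×10³) + 1/(2475×34×10³) = 2.67×10⁻⁸ N⁻¹.
So P = 0.0006512 / 2.67×10⁻⁸ = 24.39 kN.
σ_{brass} = P/A₁ = 24390/675 = 36.13 MPa, compressive.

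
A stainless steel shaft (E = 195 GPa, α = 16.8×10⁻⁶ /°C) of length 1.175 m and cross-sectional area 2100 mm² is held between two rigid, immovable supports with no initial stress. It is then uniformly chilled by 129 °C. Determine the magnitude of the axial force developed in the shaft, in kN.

Full restraint means ε = 0, so the stress is σ = EαΔT = 195×10³ × 16.8×10⁻⁶ × 129 = 422.6 MPa.
P = AEαΔT = 2100 × 195×10³ × 16.8×10⁻⁶ × 129 = 887.5 kN (tensile).

P ≈ 887 kN (tensile)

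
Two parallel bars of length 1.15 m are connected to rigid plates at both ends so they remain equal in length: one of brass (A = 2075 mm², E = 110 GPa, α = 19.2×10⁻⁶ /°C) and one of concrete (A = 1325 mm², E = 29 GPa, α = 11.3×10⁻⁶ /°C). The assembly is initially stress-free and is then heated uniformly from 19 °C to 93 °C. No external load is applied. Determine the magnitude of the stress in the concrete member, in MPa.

Equilibrium of a rigid end plate with no external load gives equal and opposite internal forces ±P in the two members. Since α_{brass} > α_{concrete}, heating drives the brass into compression and the concrete into tension.
Compatibility of the two members (thermal + elastic change equal): (α₁ − α₂)ΔT = P·[1/(A₁E₁) + 1/(A₂E₂)].
|α₁ − α₂|·ΔT = 7.9×10⁻⁶ × 74 = 0.0005846.
1/(A₁E₁) + 1/(A₂E₂) = 1/(2075×110×10³) + 1/(1325×29×10³) = 3.041×10⁻⁸ N⁻¹.
P = 0.0005846 / 3.041×10⁻⁸ = 19230 N = 19.23 kN.
σ_{concrete} = P/A₂ = 19230/1325 = 14.51 MPa, tensile.

σ ≈ 14.5 MPa (tensile)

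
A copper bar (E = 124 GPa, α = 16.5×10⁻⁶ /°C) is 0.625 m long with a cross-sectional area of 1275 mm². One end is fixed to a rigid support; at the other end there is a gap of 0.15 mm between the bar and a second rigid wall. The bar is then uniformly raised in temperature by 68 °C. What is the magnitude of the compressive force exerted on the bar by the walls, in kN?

If the wall were absent the bar would grow by αΔT L = 16.5×10⁻⁶ × 68 × 625 = 0.7012 mm.
This exceeds the 0.15 mm gap, so the wall pushes back. The portion of expansion that must be recovered elastically is δ_free − gap = 0.7012 − 0.15 = 0.5512 mm.
So σ = E(δ_free − g)/L = 124×10³ × 0.5512/625 = 109.4 MPa.
Force on the wall = σA = 109.4 × 1275 mm² = 139.4 kN.

P ≈ 139 kN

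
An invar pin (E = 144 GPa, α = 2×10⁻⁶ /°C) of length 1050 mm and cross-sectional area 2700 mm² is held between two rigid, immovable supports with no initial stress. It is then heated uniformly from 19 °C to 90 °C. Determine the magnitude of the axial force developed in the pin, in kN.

P ≈ 55.2 kN (compressive)

Full restraint means ε = 0, so the stress is σ = EαΔT = 144×10³ × 2×10⁻⁶ × 71 = 20.45 MPa.
Axial force P = σA = 20.45 × 2700 = 55210 N = 55.21 kN, compressive.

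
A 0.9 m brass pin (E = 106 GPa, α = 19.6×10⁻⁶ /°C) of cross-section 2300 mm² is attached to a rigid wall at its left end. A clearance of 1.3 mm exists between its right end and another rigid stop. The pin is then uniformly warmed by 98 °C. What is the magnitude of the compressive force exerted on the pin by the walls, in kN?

P ≈ 116 kN

Free thermal elongation = αΔT L = 19.6×10⁻⁶ × 98 × 900 = 1.729 mm.
This exceeds the 1.3 mm gap, so the wall pushes back. The portion of expansion that must be recovered elastically is δ_free − gap = 1.729 − 1.3 = 0.4287 mm.
So σ = E(δ_free − g)/L = 106×10³ × 0.4287/900 = 50.49 MPa.
Force on the wall = σA = 50.49 × 2300 mm² = 116.1 kN.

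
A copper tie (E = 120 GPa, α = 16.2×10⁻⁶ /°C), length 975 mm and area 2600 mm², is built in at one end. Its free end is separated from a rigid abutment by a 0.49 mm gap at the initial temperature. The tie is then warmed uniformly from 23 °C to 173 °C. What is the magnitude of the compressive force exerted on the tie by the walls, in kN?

Free thermal elongation = αΔT L = 16.2×10⁻⁶ × 150 × 975 = 2.369 mm.
The gap closes (δ_free > 0.49 mm) and the wall then resists a further 2.369 − 0.49 = 1.879 mm of expansion.
So σ = E(δ_free − g)/L = 120×10³ × 1.879/975 = 231.3 MPa.
Force on the wall = σA = 231.3 × 2600 mm² = 601.4 kN.

P ≈ 601 kN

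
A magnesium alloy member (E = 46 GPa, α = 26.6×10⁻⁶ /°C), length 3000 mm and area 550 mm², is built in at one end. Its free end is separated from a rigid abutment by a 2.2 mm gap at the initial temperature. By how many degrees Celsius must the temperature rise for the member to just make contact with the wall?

The gap closes when αΔT L = 2.2 mm, since the member is still unstressed at that instant.
So ΔT = g/(αL) = 2.2/(26.6×10⁻⁶ × 3000) = 27.57 °C.

ΔT ≈ 27.6 °C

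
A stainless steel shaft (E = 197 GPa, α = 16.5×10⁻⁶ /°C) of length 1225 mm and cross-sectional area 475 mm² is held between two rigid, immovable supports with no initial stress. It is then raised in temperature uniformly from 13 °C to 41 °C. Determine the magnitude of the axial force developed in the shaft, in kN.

P ≈ 43.2 kN (compressive)

With zero net strain, σ = E·αΔT = 197 GPa × 16.5×10⁻⁶ × 28 = 91.01 MPa.
Axial force P = σA = 91.01 × 475 = 43230 N = 43.23 kN, compressive.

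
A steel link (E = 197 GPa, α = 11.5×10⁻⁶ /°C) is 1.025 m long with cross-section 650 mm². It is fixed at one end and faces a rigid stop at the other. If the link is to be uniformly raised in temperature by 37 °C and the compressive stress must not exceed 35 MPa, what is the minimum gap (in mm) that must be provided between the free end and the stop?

g ≈ 0.254 mm

Free expansion if unrestrained: δ_free = αΔT L = 11.5×10⁻⁶ × 37 × 1025 = 0.4361 mm.
A stress of 35 MPa corresponds to the wall pushing the link back by σL/E = 35×1025/(197×10³) = 0.1821 mm.
The gap must absorb the remainder: g_min = 0.4361 − 0.1821 = 0.254 mm.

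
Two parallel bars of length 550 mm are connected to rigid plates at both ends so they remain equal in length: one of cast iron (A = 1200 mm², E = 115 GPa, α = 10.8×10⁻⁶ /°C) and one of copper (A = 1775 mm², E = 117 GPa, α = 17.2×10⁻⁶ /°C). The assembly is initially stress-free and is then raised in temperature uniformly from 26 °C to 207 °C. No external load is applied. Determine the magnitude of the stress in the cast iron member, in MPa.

σ ≈ 80 MPa (tensile)

Equilibrium of a rigid end plate with no external load gives equal and opposite internal forces ±P in the two members. Since α_{copper} > α_{cast iron}, heating drives the copper into compression and the cast iron into tension.
Compatibility of the two members (thermal + elastic change equal): (α₁ − α₂)ΔT = P·[1/(A₁E₁) + 1/(A₂E₂)].
|α₁ − α₂|·ΔT = 6.4×10⁻⁶ × 181 = 0.001158.
1/(A₁E₁) + 1/(A₂E₂) = 1/(1200×115×10³) + 1/(1775×117×10³) = 1.206×10⁻⁸ N⁻¹.
So P = 0.001158 / 1.206×10⁻⁸ = 96.04 kN.
σ_{cast iron} = P/A₁ = 96040/1200 = 80.03 MPa, tensile.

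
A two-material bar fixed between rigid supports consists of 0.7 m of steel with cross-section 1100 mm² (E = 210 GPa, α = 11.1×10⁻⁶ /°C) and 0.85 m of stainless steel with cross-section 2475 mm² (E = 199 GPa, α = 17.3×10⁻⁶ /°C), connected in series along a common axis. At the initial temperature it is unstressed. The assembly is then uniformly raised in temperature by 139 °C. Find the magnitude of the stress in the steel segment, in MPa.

If the supports were absent, the total length change would be Σ αᵢΔT Lᵢ = 11.1×10⁻⁶×139×700 + 17.3×10⁻⁶×139×850 = 3.124 mm.
The walls prevent any net length change, so an axial force P (same in every segment) develops. Compatibility: P · Σ Lᵢ/(AᵢEᵢ) = δ_free.
The series flexibility is Σ Lᵢ/(AᵢEᵢ) = 700/(1100×210×10³) + 850/(2475×199×10³) = 4.756×10⁻⁶ mm/N.
So P = 3.124 / 4.756×10⁻⁶ = 656.8 kN, compressive.
σ_{steel} = P / A = 656800 / 1100 = 597.1 MPa.

σ ≈ 597 MPa (compressive)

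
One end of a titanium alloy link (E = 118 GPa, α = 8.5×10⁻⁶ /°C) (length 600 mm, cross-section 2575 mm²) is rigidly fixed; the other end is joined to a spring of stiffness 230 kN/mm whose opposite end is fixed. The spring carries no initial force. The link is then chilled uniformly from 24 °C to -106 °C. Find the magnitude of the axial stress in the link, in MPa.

Free thermal contraction: δ_free = αΔT L = 8.5×10⁻⁶ × 130 × 600 = 0.663 mm.
Let P be the tensile force in the spring. The link extends elastically by PL/(AE) and the spring stretches by P/k; together these equal δ_free.
P [ L/(AE) + 1/k ] = δ_free → P [ 600/(2575×118×10³) + 1/(230×10³) ] = 0.663.
P = 0.663 / 6.322×10⁻⁶ = 104900 N.
σ = P/A = 104900/2575 = 40.72 MPa.

σ ≈ 40.7 MPa (tensile)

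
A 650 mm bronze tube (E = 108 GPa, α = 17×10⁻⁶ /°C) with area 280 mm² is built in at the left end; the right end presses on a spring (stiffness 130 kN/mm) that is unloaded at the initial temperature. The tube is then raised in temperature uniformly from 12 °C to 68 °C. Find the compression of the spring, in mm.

The unrestrained thermal change is αΔT L = 17×10⁻⁶ × 56 × 650 = 0.6188 mm.
With a force P in the spring, the elastic change of the tube is PL/(AE) and that of the spring is P/k; compatibility requires their sum to equal δ_free.
So P = δ_free / [L/(AE) + 1/k] = 0.6188 / [ 650/(280×108×10³) + 1/(130×10³) ].
P = 0.6188 / 2.919×10⁻⁵ = 21200 N.
Spring compression = P/k = 21200/(130×10³) = 0.1631 mm.

δ ≈ 0.163 mm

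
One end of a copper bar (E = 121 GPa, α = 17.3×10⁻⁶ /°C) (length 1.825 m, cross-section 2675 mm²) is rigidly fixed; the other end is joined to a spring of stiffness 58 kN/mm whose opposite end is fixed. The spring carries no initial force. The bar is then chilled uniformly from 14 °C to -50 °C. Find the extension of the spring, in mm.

δ ≈ 1.52 mm

The unrestrained thermal change is αΔT L = 17.3×10⁻⁶ × 64 × 1825 = 2.021 mm.
Let P be the tensile force in the spring. The bar extends elastically by PL/(AE) and the spring stretches by P/k; together these equal δ_free.
So P = δ_free / [L/(AE) + 1/k] = 2.021 / [ 1825/(2675×121×10³) + 1/(58×10³) ].
P = 2.021 / 2.288×10⁻⁵ = 88320 N.
Spring extension = P/k = 88320/(58×10³) = 1.523 mm.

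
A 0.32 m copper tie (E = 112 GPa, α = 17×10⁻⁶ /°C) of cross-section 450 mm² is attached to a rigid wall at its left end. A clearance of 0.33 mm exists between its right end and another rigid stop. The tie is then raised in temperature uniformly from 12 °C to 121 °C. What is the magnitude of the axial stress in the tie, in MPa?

σ ≈ 92 MPa (compressive)

Unrestrained expansion: δ_free = αΔT L = 17×10⁻⁶ × 109 × 320 = 0.593 mm.
This exceeds the 0.33 mm gap, so the wall pushes back. The portion of expansion that must be recovered elastically is δ_free − gap = 0.593 − 0.33 = 0.263 mm.
That suppressed elongation corresponds to σ = E·Δ/L = 112×10³ × 0.263/320 = 92.04 MPa.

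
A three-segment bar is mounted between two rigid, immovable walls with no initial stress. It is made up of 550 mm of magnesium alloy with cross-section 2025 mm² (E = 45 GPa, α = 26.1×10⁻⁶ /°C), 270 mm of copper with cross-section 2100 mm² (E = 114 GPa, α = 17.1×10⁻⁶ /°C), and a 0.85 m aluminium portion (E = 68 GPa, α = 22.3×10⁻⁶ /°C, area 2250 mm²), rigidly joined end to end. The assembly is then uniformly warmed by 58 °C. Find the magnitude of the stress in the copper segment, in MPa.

σ ≈ 82.4 MPa (compressive)

Free thermal expansion of the whole bar: Σ αᵢΔT Lᵢ = 26.1×10⁻⁶×58×550 + 17.1×10⁻⁶×58×270 + 22.3×10⁻⁶×58×850 = 2.2 mm.
The rigid supports impose zero overall length change; the single axial force P common to all segments must satisfy P Σ Lᵢ/(AᵢEᵢ) = δ_free.
Σ Lᵢ/(AᵢEᵢ) = 550/(2025×45×10³) + 270/(2100×114×10³) + 850/(2250×68×10³) = 1.272×10⁻⁵ mm/N.
So P = 2.2 / 1.272×10⁻⁵ = 173 kN, compressive.
σ_{copper} = P / A = 173000 / 2100 = 82.36 MPa.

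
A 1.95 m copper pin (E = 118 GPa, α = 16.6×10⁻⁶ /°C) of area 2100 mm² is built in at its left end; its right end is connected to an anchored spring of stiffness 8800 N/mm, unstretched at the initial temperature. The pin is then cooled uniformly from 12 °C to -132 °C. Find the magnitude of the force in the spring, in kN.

If the spring were absent the pin would shorten by αΔT L = 16.6×10⁻⁶ × 144 × 1950 = 4.661 mm.
With a force P in the spring, the elastic change of the pin is PL/(AE) and that of the spring is P/k; compatibility requires their sum to equal δ_free.
P [ L/(AE) + 1/k ] = δ_free → P [ 1950/(2100×118×10³) + 1/(8800) ] = 4.661.
P = 4.661 / 0.0001215 = 38360 N.

P ≈ 38.4 kN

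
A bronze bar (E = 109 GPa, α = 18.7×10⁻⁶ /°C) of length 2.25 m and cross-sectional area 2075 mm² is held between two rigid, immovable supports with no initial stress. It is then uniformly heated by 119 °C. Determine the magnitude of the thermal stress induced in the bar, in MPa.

σ ≈ 243 MPa (compressive)

The supports are rigid, so the total axial strain is zero. The restrained thermal strain is ε = αΔT = 18.7×10⁻⁶ × 119 = 2225.3×10⁻⁶.
Hence σ = E·αΔT = 109×10³ × 2225.3×10⁻⁶ = 242.6 MPa, compressive.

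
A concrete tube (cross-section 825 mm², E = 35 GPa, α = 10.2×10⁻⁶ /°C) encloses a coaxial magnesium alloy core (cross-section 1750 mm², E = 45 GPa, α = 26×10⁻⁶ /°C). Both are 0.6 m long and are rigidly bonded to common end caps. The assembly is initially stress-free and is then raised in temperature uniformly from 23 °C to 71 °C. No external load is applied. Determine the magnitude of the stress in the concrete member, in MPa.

σ ≈ 19.4 MPa (tensile)

Equilibrium of a rigid end plate with no external load gives equal and opposite internal forces ±P in the two members. Since α_{magnesium alloy} > α_{concrete}, heating drives the magnesium alloy into compression and the concrete into tension.
Setting the final lengths equal and cancelling L: (α₁ − α₂)ΔT = P/(A₁E₁) + P/(A₂E₂).
|α₁ − α₂|·ΔT = 15.8×10⁻⁶ × 48 = 0.0007584.
1/(A₁E₁) + 1/(A₂E₂) = 1/(825×35×10³) + 1/(1750×45×10³) = 4.733×10⁻⁸ N⁻¹.
P = 0.0007584 / 4.733×10⁻⁸ = 16020 N = 16.02 kN.
σ_{concrete} = P/A₁ = 16020/825 = 19.42 MPa, tensile.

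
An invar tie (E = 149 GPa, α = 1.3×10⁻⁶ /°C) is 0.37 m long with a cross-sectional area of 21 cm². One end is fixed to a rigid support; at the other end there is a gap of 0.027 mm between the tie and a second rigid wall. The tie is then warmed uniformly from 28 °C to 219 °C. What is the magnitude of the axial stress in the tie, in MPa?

If the wall were absent the tie would grow by αΔT L = 1.3×10⁻⁶ × 191 × 370 = 0.09187 mm.
The gap closes (δ_free > 0.027 mm) and the wall then resists a further 0.09187 − 0.027 = 0.06487 mm of expansion.
That suppressed elongation corresponds to σ = E·Δ/L = 149×10³ × 0.06487/370 = 26.12 MPa.

σ ≈ 26.1 MPa (compressive)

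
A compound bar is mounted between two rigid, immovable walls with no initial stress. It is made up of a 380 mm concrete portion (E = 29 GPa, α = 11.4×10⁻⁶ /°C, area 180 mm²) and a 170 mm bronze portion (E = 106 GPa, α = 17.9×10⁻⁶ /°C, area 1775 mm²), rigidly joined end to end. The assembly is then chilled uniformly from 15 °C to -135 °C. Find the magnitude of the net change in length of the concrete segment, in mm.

With the walls removed the bar would change length by δ_free = Σ αᵢΔT Lᵢ = 11.4×10⁻⁶×150×380 + 17.9×10⁻⁶×150×170 = 1.106 mm.
Since the ends are fixed, an axial force P builds up, equal in every segment, with P · Σ Lᵢ/(AᵢEᵢ) = δ_free.
The series flexibility is Σ Lᵢ/(AᵢEᵢ) = 380/(180×29×10³) + 170/(1775×106×10³) = 7.37×10⁻⁵ mm/N.
P = 1.106 / 7.37×10⁻⁵ = 15010 N = 15.01 kN, tensile.
For the concrete segment, free thermal change = 11.4×10⁻⁶×150×380 = 0.6498 mm and elastic change from P = 15010×380/(180×29×10³) = 1.093 mm; these oppose, so the net change is 0.443 mm (segment lengthens).

|ΔL| ≈ 0.443 mm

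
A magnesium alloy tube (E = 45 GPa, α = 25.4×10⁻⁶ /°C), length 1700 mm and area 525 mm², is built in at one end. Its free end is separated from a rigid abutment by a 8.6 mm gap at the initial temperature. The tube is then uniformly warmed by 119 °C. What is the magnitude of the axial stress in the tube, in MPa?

Free thermal elongation = αΔT L = 25.4×10⁻⁶ × 119 × 1700 = 5.138 mm.
Since δ_free = 5.14 mm is less than the 8.6 mm gap, the tube never touches the wall. No axial force develops.

σ ≈ 0 MPa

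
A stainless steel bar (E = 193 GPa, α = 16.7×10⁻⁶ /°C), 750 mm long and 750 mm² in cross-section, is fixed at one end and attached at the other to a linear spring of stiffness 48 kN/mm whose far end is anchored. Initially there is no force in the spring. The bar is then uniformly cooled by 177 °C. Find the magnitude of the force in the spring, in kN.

P ≈ 85.2 kN

Free thermal contraction: δ_free = αΔT L = 16.7×10⁻⁶ × 177 × 750 = 2.217 mm.
Let P be the tensile force in the spring. The bar extends elastically by PL/(AE) and the spring stretches by P/k; together these equal δ_free.
So P = δ_free / [L/(AE) + 1/k] = 2.217 / [ 750/(750×193×10³) + 1/(48×10³) ].
P = 2.217 / 2.601×10⁻⁵ = 85220 N.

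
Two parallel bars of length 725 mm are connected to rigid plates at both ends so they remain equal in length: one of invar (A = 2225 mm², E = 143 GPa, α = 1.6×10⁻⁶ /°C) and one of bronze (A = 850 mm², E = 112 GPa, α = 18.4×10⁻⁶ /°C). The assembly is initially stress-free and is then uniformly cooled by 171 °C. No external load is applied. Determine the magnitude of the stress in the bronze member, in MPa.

Equilibrium of a rigid end plate with no external load gives equal and opposite internal forces ±P in the two members. Since α_{bronze} > α_{invar}, cooling drives the bronze into tension and the invar into compression.
Setting the final lengths equal and cancelling L: (α₁ − α₂)ΔT = P/(A₁E₁) + P/(A₂E₂).
|α₁ − α₂|·ΔT = 16.8×10⁻⁶ × 171 = 0.002873.
1/(A₁E₁) + 1/(A₂E₂) = 1/(2225×143×10³) + 1/(850×112×10³) = 1.365×10⁻⁸ N⁻¹.
So P = 0.002873 / 1.365×10⁻⁸ = 210.5 kN.
σ_{bronze} = P/A₂ = 210500/850 = 247.7 MPa, tensile.

σ ≈ 248 MPa (tensile)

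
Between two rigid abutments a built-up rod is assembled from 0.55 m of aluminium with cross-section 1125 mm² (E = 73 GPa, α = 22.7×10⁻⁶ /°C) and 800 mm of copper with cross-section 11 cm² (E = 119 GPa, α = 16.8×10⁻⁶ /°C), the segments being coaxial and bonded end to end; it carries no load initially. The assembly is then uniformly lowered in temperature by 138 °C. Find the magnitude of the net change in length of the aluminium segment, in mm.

With the walls removed the bar would change length by δ_free = Σ αᵢΔT Lᵢ = 22.7×10⁻⁶×138×550 + 16.8×10⁻⁶×138×800 = 3.578 mm.
The walls prevent any net length change, so an axial force P (same in every segment) develops. Compatibility: P · Σ Lᵢ/(AᵢEᵢ) = δ_free.
The series flexibility is Σ Lᵢ/(AᵢEᵢ) = 550/(1125×73×10³) + 800/(1100×119×10³) = 1.281×10⁻⁵ mm/N.
Hence P = δ_free / Σ(L/AE) = 3.578/1.281×10⁻⁵ = 279.3 kN (tensile).
For the aluminium segment, free thermal change = 22.7×10⁻⁶×138×550 = 1.723 mm and elastic change from P = 279300×550/(1125×73×10³) = 1.871 mm; these oppose, so the net change is 0.148 mm (segment lengthens).

|ΔL| ≈ 0.148 mm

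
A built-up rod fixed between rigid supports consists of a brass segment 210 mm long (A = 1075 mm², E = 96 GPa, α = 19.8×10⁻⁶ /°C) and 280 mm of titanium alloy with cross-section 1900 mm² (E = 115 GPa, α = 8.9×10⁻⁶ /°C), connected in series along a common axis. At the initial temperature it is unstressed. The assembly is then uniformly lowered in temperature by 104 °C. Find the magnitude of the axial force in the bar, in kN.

P ≈ 209 kN (tensile)

Free thermal contraction of the whole bar: Σ αᵢΔT Lᵢ = 19.8×10⁻⁶×104×210 + 8.9×10⁻⁶×104×280 = 0.6916 mm.
The walls prevent any net length change, so an axial force P (same in every segment) develops. Compatibility: P · Σ Lᵢ/(AᵢEᵢ) = δ_free.
Σ Lᵢ/(AᵢEᵢ) = 210/(1075×96×10³) + 280/(1900×115×10³) = 3.316×10⁻⁶ mm/N.
So P = 0.6916 / 3.316×10⁻⁶ = 208.5 kN, tensile.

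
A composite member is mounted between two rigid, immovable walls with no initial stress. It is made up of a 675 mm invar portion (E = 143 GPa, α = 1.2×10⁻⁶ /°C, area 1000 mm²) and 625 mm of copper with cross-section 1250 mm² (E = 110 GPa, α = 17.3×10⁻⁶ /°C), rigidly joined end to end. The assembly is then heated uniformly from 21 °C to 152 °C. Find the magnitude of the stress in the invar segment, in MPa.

σ ≈ 164 MPa (compressive)

Free thermal expansion of the whole bar: Σ αᵢΔT Lᵢ = 1.2×10⁻⁶×131×675 + 17.3×10⁻⁶×131×625 = 1.523 mm.
The rigid supports impose zero overall length change; the single axial force P common to all segments must satisfy P Σ Lᵢ/(AᵢEᵢ) = δ_free.
The series flexibility is Σ Lᵢ/(AᵢEᵢ) = 675/(1000×143×10³) + 625/(1250×110×10³) = 9.266×10⁻⁶ mm/N.
So P = 1.523 / 9.266×10⁻⁶ = 164.3 kN, compressive.
σ_{invar} = P / A = 164300 / 1000 = 164.3 MPa.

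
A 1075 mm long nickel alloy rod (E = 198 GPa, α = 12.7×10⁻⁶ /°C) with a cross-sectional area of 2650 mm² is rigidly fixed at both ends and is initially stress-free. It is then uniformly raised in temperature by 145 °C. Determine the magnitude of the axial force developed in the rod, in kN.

P ≈ 966 kN (compressive)

Full restraint means ε = 0, so the stress is σ = EαΔT = 198×10³ × 12.7×10⁻⁶ × 145 = 364.6 MPa.
Then P = σA = 364.6 × 2650 mm² = 966.2 kN, compressive.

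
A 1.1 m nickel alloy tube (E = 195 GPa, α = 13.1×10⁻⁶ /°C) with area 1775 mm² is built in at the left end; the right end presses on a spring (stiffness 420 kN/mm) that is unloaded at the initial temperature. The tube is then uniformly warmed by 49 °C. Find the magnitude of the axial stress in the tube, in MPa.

σ ≈ 71.6 MPa (compressive)

The unrestrained thermal change is αΔT L = 13.1×10⁻⁶ × 49 × 1100 = 0.7061 mm.
With a force P in the spring, the elastic change of the tube is PL/(AE) and that of the spring is P/k; compatibility requires their sum to equal δ_free.
So P = δ_free / [L/(AE) + 1/k] = 0.7061 / [ 1100/(1775×195×10³) + 1/(420×10³) ].
P = 0.7061 / 5.559×10⁻⁶ = 127000 N.
σ = P/A = 127000/1775 = 71.56 MPa.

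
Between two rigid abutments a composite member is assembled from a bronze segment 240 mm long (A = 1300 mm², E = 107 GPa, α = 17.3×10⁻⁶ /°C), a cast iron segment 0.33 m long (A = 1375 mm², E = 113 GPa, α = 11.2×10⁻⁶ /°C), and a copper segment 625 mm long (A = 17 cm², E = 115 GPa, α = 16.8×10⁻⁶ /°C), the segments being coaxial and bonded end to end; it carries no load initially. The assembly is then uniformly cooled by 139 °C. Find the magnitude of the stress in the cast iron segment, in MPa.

With the walls removed the bar would change length by δ_free = Σ αᵢΔT Lᵢ = 17.3×10⁻⁶×139×240 + 11.2×10⁻⁶×139×330 + 16.8×10⁻⁶×139×625 = 2.55 mm.
The walls prevent any net length change, so an axial force P (same in every segment) develops. Compatibility: P · Σ Lᵢ/(AᵢEᵢ) = δ_free.
Σ Lᵢ/(AᵢEᵢ) = 240/(1300×107×10³) + 330/(1375×113×10³) + 625/(1700×115×10³) = 7.046×10⁻⁶ mm/N.
P = 2.55 / 7.046×10⁻⁶ = 361900 N = 361.9 kN, tensile.
σ_{cast iron} = P / A = 361900 / 1375 = 263.2 MPa.

σ ≈ 263 MPa (tensile)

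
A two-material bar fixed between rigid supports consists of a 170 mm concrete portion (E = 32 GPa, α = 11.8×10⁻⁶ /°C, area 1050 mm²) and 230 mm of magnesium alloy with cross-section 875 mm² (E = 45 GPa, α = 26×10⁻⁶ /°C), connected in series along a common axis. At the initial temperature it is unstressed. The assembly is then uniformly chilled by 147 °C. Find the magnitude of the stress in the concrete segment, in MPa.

Free thermal contraction of the whole bar: Σ αᵢΔT Lᵢ = 11.8×10⁻⁶×147×170 + 26×10⁻⁶×147×230 = 1.174 mm.
Since the ends are fixed, an axial force P builds up, equal in every segment, with P · Σ Lᵢ/(AᵢEᵢ) = δ_free.
The series flexibility is Σ Lᵢ/(AᵢEᵢ) = 170/(1050×32×10³) + 230/(875×45×10³) = 1.09×10⁻⁵ mm/N.
P = 1.174 / 1.09×10⁻⁵ = 107700 N = 107.7 kN, tensile.
σ_{concrete} = P / A = 107700 / 1050 = 102.6 MPa.

σ ≈ 103 MPa (tensile)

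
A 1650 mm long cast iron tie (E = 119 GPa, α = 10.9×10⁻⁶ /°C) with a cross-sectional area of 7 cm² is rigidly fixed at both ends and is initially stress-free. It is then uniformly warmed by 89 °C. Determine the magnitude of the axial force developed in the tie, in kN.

P ≈ 80.8 kN (compressive)

The ends cannot move, so σ = EαΔT = 119×10³ × 10.9×10⁻⁶ × 89 = 115.4 MPa.
P = AEαΔT = 700 × 119×10³ × 10.9×10⁻⁶ × 89 = 80.81 kN (compressive).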